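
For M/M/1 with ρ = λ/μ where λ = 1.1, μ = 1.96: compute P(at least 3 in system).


ρ = 1.1/1.96 = 0.5612
P(N ≥ n) = ρ^n = 0.5612^3 = 0.176771

Final: 0.176771


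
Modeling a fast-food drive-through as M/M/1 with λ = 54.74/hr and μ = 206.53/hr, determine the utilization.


ρ = λ/μ = 54.74/206.53 = 0.2650

Final: 0.2650


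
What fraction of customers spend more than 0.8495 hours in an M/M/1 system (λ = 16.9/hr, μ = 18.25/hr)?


W ~ Exponential(μ−λ) for M/M/1.
μ − λ = 18.25 − 16.9 = 1.3500
P(W > t) = e^{−(μ−λ)t} = e^{−1.1468} = 0.317644

Final: 0.317644


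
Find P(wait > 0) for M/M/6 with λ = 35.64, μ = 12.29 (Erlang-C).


a = λ/μ = 2.8999; ρ = a/6 = 0.4833
P₀ = 0.054278 (from M/M/c formula)
C(c,a) = [a^c/(c!(1−ρ))]·P₀ = [594.72319/(720·0.5167)]·0.054278
= 1.59868·0.054278 = 0.086774

Final: 0.086774


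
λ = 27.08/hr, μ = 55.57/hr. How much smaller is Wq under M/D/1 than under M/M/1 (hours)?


ρ = 27.08/55.57 = 0.4873
Wq(M/M/1) = ρ/(μ−λ) = 0.4873/28.49 = 0.01710 hr
Wq(M/D/1) = ρ/(2(μ−λ)) = 0.008552 hr
Savings = 0.01710 − 0.008552 = 0.008552 hr

Final: 0.008552 hr


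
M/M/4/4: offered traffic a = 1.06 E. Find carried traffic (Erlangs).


B(4,1.06) = 0.018310 (Erlang-B)
Carried load = a(1 − B) = 1.06·(1 − 0.018310) = 1.06·0.981690 = 1.0406 E

Final: 1.0406 Erlangs


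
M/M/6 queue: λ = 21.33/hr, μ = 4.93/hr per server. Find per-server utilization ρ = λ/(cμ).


ρ = λ/(cμ) = 21.33/(6·4.93) = 21.33/29.58 = 0.7211

Final: 0.7211


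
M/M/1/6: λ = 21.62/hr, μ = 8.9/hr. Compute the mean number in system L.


ρ = 21.62/8.9 = 2.4292
L = ρ[1 − (K+1)ρ^K + Kρ^(K+1)] / [(1−ρ)(1−ρ^(K+1))]
Numerator: 2.4292·(1 − 7·205.491611 + 6·499.182993) = 3783.880607
Denominator: (-1.4292)·(-498.182993) = 712.009851
L = 3783.880607/712.009851 = 5.3144

Final: 5.3144


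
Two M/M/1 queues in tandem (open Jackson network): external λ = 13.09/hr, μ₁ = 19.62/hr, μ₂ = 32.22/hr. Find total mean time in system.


Each node sees arrival rate λ = 13.09/hr (tandem ⇒ throughput preserved).
W₁ = 1/(μ₁−λ) = 1/(19.62−13.09) = 0.15314 hr
W₂ = 1/(μ₂−λ) = 1/(32.22−13.09) = 0.05227 hr
W_total = W₁ + W₂ = 0.15314 + 0.05227 = 0.20541 hr

Final: 0.20541 hr


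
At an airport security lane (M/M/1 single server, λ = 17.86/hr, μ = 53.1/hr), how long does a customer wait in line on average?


ρ = 17.86/53.1 = 0.3363
Wq = ρ/(μ−λ) = 0.3363/(53.1 − 17.86) = 0.3363/35.24 = 0.009544 hr

Final: 0.009544 hr


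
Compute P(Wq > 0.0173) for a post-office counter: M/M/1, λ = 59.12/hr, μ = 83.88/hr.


ρ = 59.12/83.88 = 0.7048
P(Wq > t) = ρ·e^{−(μ−λ)t} = 0.7048·e^{−0.4283}
= 0.7048·0.651585 = 0.459248

Final: 0.459248


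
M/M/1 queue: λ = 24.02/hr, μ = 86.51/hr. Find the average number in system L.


ρ = λ/μ = 24.02/86.51 = 0.2777
L = ρ/(1−ρ) = 0.2777/(1 − 0.2777) = 0.2777/0.7223 = 0.3844

Final: 0.3844


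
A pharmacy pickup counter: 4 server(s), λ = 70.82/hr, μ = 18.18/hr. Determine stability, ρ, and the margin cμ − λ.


Total capacity cμ = 4·18.18 = 72.72/hr
ρ = λ/(cμ) = 70.82/72.72 = 0.9739
Stable ⇔ ρ < 1: YES
Spare capacity = cμ − λ = 72.72 − 70.82 = 1.90/hr

Final: ρ = 0.9739; stable; margin = 1.90/hr


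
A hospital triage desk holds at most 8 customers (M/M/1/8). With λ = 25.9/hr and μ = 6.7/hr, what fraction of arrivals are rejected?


ρ = λ/μ = 25.9/6.7 = 3.8657
P_K = (1−ρ)ρ^K/(1−ρ^(K+1)) = (-2.8657·49865.444081)/(1 − 192763.433091)
= -142897.989009/-192762.433091 = 0.741317

Final: 0.741317


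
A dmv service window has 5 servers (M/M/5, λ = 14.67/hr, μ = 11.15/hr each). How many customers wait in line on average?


a = λ/μ = 1.3157; ρ = a/5 = 0.2631
P₀ = 0.268078
Lq = P₀·a^c·ρ / (c!·(1−ρ)²) = 0.268078·3.94254·0.2631/(120·0.54296)
= 0.004268

Final: 0.004268


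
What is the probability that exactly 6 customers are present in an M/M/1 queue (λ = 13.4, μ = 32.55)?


ρ = 13.4/32.55 = 0.4117
P_n = (1−ρ)·ρ^n = (1 − 0.4117)·0.4117^6 = 0.5883·0.004868 = 0.002864

Final: 0.002864


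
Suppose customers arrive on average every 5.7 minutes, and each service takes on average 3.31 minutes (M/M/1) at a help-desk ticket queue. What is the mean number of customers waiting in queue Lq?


λ = 60/5.7 = 10.5263 /hr
μ = 60/3.31 = 18.1269 /hr
ρ = λ/μ = 10.5263/18.1269 = 0.5807
Lq = ρ²/(1−ρ) = 0.3372/0.4193 = 0.8042

Final: 0.8042


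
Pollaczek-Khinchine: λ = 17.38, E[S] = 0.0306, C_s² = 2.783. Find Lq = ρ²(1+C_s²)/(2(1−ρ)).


ρ = λ·E[S] = 17.38·0.0306 = 0.5318
Lq = ρ²(1+C_s²)/(2(1−ρ)) = 0.2828·(1+2.783)/(2·0.4682)
= 0.2828·3.7830/0.9363 = 1.14273

Final: 1.14273


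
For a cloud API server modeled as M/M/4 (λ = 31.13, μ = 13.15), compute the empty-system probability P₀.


a = λ/μ = 31.13/13.15 = 2.3673; ρ = a/c = 0.5918
Σ_{k=0}^{3} a^k/k! (terms k=0..3) = 1.00000 + 2.36730 + 2.80206 + 2.21110 = 8.38046
Tail: a^4/(4!(1−ρ)) = 31.40606/(24·0.4082) = 3.20594
P₀ = 1/(8.38046 + 3.20594) = 1/11.58640 = 0.086308

Final: 0.086308


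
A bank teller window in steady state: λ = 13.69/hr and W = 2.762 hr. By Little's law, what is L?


L = λW = 13.69·2.762 = 37.8118

Final: 37.8118


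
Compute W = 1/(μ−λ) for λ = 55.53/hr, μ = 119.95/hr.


W = 1/(μ−λ) = 1/(119.95 − 55.53) = 1/64.42 = 0.01552 hr

Final: 0.01552 hr


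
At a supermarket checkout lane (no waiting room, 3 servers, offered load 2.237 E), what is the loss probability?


B(c,a) = (a^c/c!) / Σ_{k=0}^{c} a^k/k!
a^3/3! = 1.865721
Σ terms (k=0..3): 1.00000 + 2.23700 + 2.50208 + 1.86572 = 7.604806
B = 1.865721/7.604806 = 0.245334

Final: 0.245334


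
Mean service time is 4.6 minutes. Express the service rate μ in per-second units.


μ = 1/(service time) in consistent units.
1 second = 0.0166667 min, so μ = 0.0166667/4.6 = 0.003623 per second

Final: 0.003623 /sec


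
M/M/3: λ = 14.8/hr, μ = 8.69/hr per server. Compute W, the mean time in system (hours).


a = 1.7031; ρ = 0.5677; P₀ = 0.165073
Lq = P₀·a^c·ρ/(c!(1−ρ)²) = 0.41286
Wq = Lq/λ = 0.41286/14.8 = 0.02790 hr
W = Wq + 1/μ = 0.02790 + 0.11507 = 0.14297 hr

Final: 0.14297 hr


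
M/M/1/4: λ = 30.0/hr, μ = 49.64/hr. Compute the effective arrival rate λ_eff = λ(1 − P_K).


ρ = 0.6044; P_K = (1−ρ)ρ^4/(1−ρ^5) = 0.057408
λ_eff = λ(1 − P_K) = 30.0·(1 − 0.057408) = 30.0·0.942592 = 28.2778 /hr

Final: 28.2778 /hr


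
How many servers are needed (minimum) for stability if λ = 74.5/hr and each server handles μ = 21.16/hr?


Stability requires cμ > λ ⇔ c > λ/μ.
λ/μ = 74.5/21.16 = 3.5208
Minimum integer c = ⌊3.5208⌋ + 1 = 4
Check: 4·21.16 = 84.64 > 74.5, while 3·21.16 = 63.48 ≤ 74.5

Final: 4 servers


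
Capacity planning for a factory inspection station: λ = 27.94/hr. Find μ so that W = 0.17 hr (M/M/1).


W = 1/(μ−λ) ⇒ μ − λ = 1/W = 1/0.17 = 5.8824
μ = λ + 1/W = 27.94 + 5.8824 = 33.8224 per hr

Final: 33.8224 /hr


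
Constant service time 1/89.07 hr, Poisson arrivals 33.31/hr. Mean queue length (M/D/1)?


ρ = 33.31/89.07 = 0.3740
M/D/1: Lq = ρ²/(2(1−ρ)) = 0.1399/(2·0.6260) = 0.11170

Final: 0.11170


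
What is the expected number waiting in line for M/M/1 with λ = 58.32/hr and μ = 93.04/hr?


ρ = 58.32/93.04 = 0.6268
Lq = ρ²/(1−ρ) = 0.3929/0.3732 = 1.0529

Final: 1.0529


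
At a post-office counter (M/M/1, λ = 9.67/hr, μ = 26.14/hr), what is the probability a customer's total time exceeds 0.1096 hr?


W ~ Exponential(μ−λ) for M/M/1.
μ − λ = 26.14 − 9.67 = 16.4700
P(W > t) = e^{−(μ−λ)t} = e^{−1.8051} = 0.164456

Final: 0.164456


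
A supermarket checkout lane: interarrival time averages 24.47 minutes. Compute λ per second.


λ = 1/(interarrival time) in consistent units.
1 second = 0.0166667 min, so λ = 0.0166667/24.47 = 0.0006811 per second

Final: 0.0006811 /sec


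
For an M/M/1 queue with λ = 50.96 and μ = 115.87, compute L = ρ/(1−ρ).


ρ = λ/μ = 50.96/115.87 = 0.4398
L = ρ/(1−ρ) = 0.4398/(1 − 0.4398) = 0.4398/0.5602 = 0.7851

Final: 0.7851


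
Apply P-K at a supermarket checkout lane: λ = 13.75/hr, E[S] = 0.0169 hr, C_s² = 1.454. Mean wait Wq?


ρ = λ·E[S] = 13.75·0.0169 = 0.2324
E[S²] = E[S]²(1+C_s²) = 0.0169²·(1+1.454) = 0.0007009
Wq = λ·E[S²]/(2(1−ρ)) = 13.75·0.0007009/(2·0.7676) = 0.006277 hr

Final: 0.006277 hr


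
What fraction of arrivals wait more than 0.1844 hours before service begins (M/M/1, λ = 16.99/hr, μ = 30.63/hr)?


ρ = 16.99/30.63 = 0.5547
P(Wq > t) = ρ·e^{−(μ−λ)t} = 0.5547·e^{−2.5152}
= 0.5547·0.080845 = 0.044844

Final: 0.044844


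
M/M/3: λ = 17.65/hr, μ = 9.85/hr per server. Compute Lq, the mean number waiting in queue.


a = λ/μ = 1.7919; ρ = a/3 = 0.5973
P₀ = 0.147527
Lq = P₀·a^c·ρ / (c!·(1−ρ)²) = 0.147527·5.75341·0.5973/(6·0.16217)
= 0.52102

Final: 0.52102


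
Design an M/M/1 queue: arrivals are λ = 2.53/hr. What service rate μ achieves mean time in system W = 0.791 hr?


W = 1/(μ−λ) ⇒ μ − λ = 1/W = 1/0.791 = 1.2642
μ = λ + 1/W = 2.53 + 1.2642 = 3.7942 per hr

Final: 3.7942 /hr


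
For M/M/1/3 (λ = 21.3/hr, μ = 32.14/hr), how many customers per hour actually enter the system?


ρ = 0.6627; P_K = (1−ρ)ρ^3/(1−ρ^4) = 0.121635
λ_eff = λ(1 − P_K) = 21.3·(1 − 0.121635) = 21.3·0.878365 = 18.7092 /hr

Final: 18.7092 /hr


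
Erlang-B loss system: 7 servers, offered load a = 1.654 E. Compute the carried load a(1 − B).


B(7,1.654) = 0.001286 (Erlang-B)
Carried load = a(1 − B) = 1.654·(1 − 0.001286) = 1.654·0.998714 = 1.6519 E

Final: 1.6519 Erlangs


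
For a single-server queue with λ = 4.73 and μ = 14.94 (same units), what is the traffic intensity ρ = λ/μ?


ρ = λ/μ = 4.73/14.94 = 0.3166

Final: 0.3166


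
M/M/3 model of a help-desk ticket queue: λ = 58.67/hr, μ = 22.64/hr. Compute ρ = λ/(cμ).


ρ = λ/(cμ) = 58.67/(3·22.64) = 58.67/67.92 = 0.8638

Final: 0.8638


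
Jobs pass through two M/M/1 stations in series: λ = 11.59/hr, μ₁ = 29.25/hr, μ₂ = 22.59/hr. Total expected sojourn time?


Each node sees arrival rate λ = 11.59/hr (tandem ⇒ throughput preserved).
W₁ = 1/(μ₁−λ) = 1/(29.25−11.59) = 0.05663 hr
W₂ = 1/(μ₂−λ) = 1/(22.59−11.59) = 0.09091 hr
W_total = W₁ + W₂ = 0.05663 + 0.09091 = 0.14753 hr

Final: 0.14753 hr


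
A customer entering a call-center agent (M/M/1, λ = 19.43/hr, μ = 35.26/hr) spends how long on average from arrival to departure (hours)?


W = 1/(μ−λ) = 1/(35.26 − 19.43) = 1/15.83 = 0.06317 hr

Final: 0.06317 hr


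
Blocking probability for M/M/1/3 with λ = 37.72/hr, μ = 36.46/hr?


ρ = λ/μ = 37.72/36.46 = 1.0346
P_K = (1−ρ)ρ^K/(1−ρ^(K+1)) = (-0.03456·1.107299)/(1 − 1.145566)
= -0.038267/-0.145566 = 0.262881

Final: 0.262881


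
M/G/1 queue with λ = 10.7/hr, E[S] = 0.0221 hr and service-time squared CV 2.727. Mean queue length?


ρ = λ·E[S] = 10.7·0.0221 = 0.2365
Lq = ρ²(1+C_s²)/(2(1−ρ)) = 0.05592·(1+2.727)/(2·0.7635)
= 0.05592·3.7270/1.5271 = 0.13648

Final: 0.13648


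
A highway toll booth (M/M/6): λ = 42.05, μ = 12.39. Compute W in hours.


a = 3.3939; ρ = 0.5656; P₀ = 0.032431
Lq = P₀·a^c·ρ/(c!(1−ρ)²) = 0.20637
Wq = Lq/λ = 0.20637/42.05 = 0.004908 hr
W = Wq + 1/μ = 0.004908 + 0.08071 = 0.08562 hr

Final: 0.08562 hr


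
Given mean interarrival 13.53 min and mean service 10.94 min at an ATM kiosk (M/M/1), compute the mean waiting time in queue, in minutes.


λ = 60/13.53 = 4.4346 /hr
μ = 60/10.94 = 5.4845 /hr
ρ = λ/μ = 4.4346/5.4845 = 0.8086
Wq = ρ/(μ−λ) = 0.8086/(5.4845−4.4346) = 0.77016 hr
In minutes: 0.77016·60 = 46.210 min

Final: 46.210 min


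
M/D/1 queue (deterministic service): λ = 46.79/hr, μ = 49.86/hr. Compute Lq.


ρ = 46.79/49.86 = 0.9384
M/D/1: Lq = ρ²/(2(1−ρ)) = 0.8806/(2·0.06157) = 7.15131

Final: 7.15131


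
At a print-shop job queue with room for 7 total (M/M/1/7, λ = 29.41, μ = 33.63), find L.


ρ = 29.41/33.63 = 0.8745
L = ρ[1 − (K+1)ρ^K + Kρ^(K+1)] / [(1−ρ)(1−ρ^(K+1))]
Numerator: 0.8745·(1 − 8·0.391180 + 7·0.342094) = 0.231934
Denominator: (0.1255)·(0.657906) = 0.082556
L = 0.231934/0.082556 = 2.8094

Final: 2.8094


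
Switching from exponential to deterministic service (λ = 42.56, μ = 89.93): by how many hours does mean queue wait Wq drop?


ρ = 42.56/89.93 = 0.4733
Wq(M/M/1) = ρ/(μ−λ) = 0.4733/47.37 = 0.009991 hr
Wq(M/D/1) = ρ/(2(μ−λ)) = 0.004995 hr
Savings = 0.009991 − 0.004995 = 0.004995 hr

Final: 0.004995 hr


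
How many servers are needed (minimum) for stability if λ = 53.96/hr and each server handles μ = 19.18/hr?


Stability requires cμ > λ ⇔ c > λ/μ.
λ/μ = 53.96/19.18 = 2.8133
Minimum integer c = ⌊2.8133⌋ + 1 = 3
Check: 3·19.18 = 57.54 > 53.96, while 2·19.18 = 38.36 ≤ 53.96

Final: 3 servers


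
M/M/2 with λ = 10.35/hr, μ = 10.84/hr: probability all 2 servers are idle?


a = λ/μ = 10.35/10.84 = 0.9548; ρ = a/c = 0.4774
Σ_{k=0}^{1} a^k/k! (terms k=0..1) = 1.00000 + 0.95480 = 1.95480
Tail: a^2/(2!(1−ρ)) = 0.91164/(2·0.5226) = 0.87221
P₀ = 1/(1.95480 + 0.87221) = 1/2.82701 = 0.353731

Final: 0.353731


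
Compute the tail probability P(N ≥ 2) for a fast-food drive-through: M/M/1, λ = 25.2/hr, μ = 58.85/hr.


ρ = 25.2/58.85 = 0.4282
P(N ≥ n) = ρ^n = 0.4282^2 = 0.183361

Final: 0.183361


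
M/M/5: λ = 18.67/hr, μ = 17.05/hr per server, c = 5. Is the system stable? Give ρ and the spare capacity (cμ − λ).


Total capacity cμ = 5·17.05 = 85.25/hr
ρ = λ/(cμ) = 18.67/85.25 = 0.2190
Stable ⇔ ρ < 1: YES
Spare capacity = cμ − λ = 85.25 − 18.67 = 66.58/hr

Final: ρ = 0.2190; stable; margin = 66.58/hr


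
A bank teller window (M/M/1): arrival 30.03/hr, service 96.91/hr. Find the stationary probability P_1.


ρ = 30.03/96.91 = 0.3099
P_n = (1−ρ)·ρ^n = (1 − 0.3099)·0.3099^1 = 0.6901·0.309875 = 0.213853

Final: 0.213853


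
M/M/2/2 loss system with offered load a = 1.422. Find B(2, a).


B(c,a) = (a^c/c!) / Σ_{k=0}^{c} a^k/k!
a^2/2! = 1.011042
Σ terms (k=0..2): 1.00000 + 1.42200 + 1.01104 = 3.433042
B = 1.011042/3.433042 = 0.294503

Final: 0.294503


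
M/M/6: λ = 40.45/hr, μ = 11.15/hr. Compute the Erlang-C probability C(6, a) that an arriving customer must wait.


a = λ/μ = 3.6278; ρ = a/6 = 0.6046
P₀ = 0.025235 (from M/M/c formula)
C(c,a) = [a^c/(c!(1−ρ))]·P₀ = [2279.61734/(720·0.3954)]·0.025235
= 8.00811·0.025235 = 0.202085

Final: 0.202085


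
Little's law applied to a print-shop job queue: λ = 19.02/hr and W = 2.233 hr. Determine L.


L = λW = 19.02·2.233 = 42.4717

Final: 42.4717


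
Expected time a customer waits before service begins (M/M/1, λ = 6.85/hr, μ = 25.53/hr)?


ρ = 6.85/25.53 = 0.2683
Wq = ρ/(μ−λ) = 0.2683/(25.53 − 6.85) = 0.2683/18.68 = 0.01436 hr

Final: 0.01436 hr


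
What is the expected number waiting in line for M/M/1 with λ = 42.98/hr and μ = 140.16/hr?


ρ = 42.98/140.16 = 0.3066
Lq = ρ²/(1−ρ) = 0.09403/0.6934 = 0.1356

Final: 0.1356


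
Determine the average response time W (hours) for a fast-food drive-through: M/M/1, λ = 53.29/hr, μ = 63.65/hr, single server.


W = 1/(μ−λ) = 1/(63.65 − 53.29) = 1/10.36 = 0.09653 hr

Final: 0.09653 hr


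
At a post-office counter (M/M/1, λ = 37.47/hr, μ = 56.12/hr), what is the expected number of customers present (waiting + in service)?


ρ = λ/μ = 37.47/56.12 = 0.6677
L = ρ/(1−ρ) = 0.6677/(1 − 0.6677) = 0.6677/0.3323 = 2.0091

Final: 2.0091


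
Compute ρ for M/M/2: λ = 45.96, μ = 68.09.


ρ = λ/(cμ) = 45.96/(2·68.09) = 45.96/136.18 = 0.3375

Final: 0.3375


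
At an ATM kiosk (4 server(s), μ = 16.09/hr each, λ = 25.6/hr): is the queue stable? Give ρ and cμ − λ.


Total capacity cμ = 4·16.09 = 64.36/hr
ρ = λ/(cμ) = 25.6/64.36 = 0.3978
Stable ⇔ ρ < 1: YES
Spare capacity = cμ − λ = 64.36 − 25.6 = 38.76/hr

Final: ρ = 0.3978; stable; margin = 38.76/hr


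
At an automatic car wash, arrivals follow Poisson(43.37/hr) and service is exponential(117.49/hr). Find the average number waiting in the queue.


ρ = 43.37/117.49 = 0.3691
Lq = ρ²/(1−ρ) = 0.1363/0.6309 = 0.2160

Final: 0.2160


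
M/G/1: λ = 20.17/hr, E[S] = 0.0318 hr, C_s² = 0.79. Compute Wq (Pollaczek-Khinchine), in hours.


ρ = λ·E[S] = 20.17·0.0318 = 0.6414
E[S²] = E[S]²(1+C_s²) = 0.0318²·(1+0.79) = 0.001810
Wq = λ·E[S²]/(2(1−ρ)) = 20.17·0.001810/(2·0.3586) = 0.05091 hr

Final: 0.05091 hr


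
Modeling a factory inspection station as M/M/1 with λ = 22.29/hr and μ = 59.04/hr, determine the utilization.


ρ = λ/μ = 22.29/59.04 = 0.3775

Final: 0.3775


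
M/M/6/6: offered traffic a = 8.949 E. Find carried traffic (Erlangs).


B(6,8.949) = 0.438099 (Erlang-B)
Carried load = a(1 − B) = 8.949·(1 − 0.438099) = 8.949·0.561901 = 5.0284 E

Final: 5.0284 Erlangs


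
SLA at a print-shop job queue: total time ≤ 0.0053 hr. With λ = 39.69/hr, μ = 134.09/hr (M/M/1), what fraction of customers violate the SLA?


W ~ Exponential(μ−λ) for M/M/1.
μ − λ = 134.09 − 39.69 = 94.4000
P(W > t) = e^{−(μ−λ)t} = e^{−0.5003} = 0.606337

Final: 0.606337


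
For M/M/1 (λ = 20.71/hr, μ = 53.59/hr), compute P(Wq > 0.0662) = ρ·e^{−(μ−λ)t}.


ρ = 20.71/53.59 = 0.3865
P(Wq > t) = ρ·e^{−(μ−λ)t} = 0.3865·e^{−2.1767}
= 0.3865·0.113420 = 0.043832

Final: 0.043832


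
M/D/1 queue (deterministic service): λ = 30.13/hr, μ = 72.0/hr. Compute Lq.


ρ = 30.13/72.0 = 0.4185
M/D/1: Lq = ρ²/(2(1−ρ)) = 0.1751/(2·0.5815) = 0.15057

Final: 0.15057


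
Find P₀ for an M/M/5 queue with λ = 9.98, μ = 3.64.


a = λ/μ = 9.98/3.64 = 2.7418; ρ = a/c = 0.5484
Σ_{k=0}^{4} a^k/k! (terms k=0..4) = 1.00000 + 2.74176 + 3.75862 + 3.43507 + 2.35454 = 13.28999
Tail: a^5/(5!(1−ρ)) = 154.93366/(120·0.4516) = 2.85867
P₀ = 1/(13.28999 + 2.85867) = 1/16.14866 = 0.061925

Final: 0.061925


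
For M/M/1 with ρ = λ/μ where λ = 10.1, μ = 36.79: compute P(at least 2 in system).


ρ = 10.1/36.79 = 0.2745
P(N ≥ n) = ρ^n = 0.2745^2 = 0.075367

Final: 0.075367


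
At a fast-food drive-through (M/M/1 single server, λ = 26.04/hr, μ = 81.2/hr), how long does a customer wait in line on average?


ρ = 26.04/81.2 = 0.3207
Wq = ρ/(μ−λ) = 0.3207/(81.2 − 26.04) = 0.3207/55.16 = 0.005814 hr

Final: 0.005814 hr


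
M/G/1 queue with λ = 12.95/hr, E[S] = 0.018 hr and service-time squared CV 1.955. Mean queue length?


ρ = λ·E[S] = 12.95·0.018 = 0.2331
Lq = ρ²(1+C_s²)/(2(1−ρ)) = 0.05434·(1+1.955)/(2·0.7669)
= 0.05434·2.9550/1.5338 = 0.10468

Final: 0.10468


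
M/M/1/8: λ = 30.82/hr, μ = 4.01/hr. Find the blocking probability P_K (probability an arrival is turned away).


ρ = λ/μ = 30.82/4.01 = 7.6858
P_K = (1−ρ)ρ^K/(1−ρ^(K+1)) = (-6.6858·12176040.783633)/(1 − 93582438.142536)
= -81406397.358903/-93582437.142536 = 0.869890

Final: 0.869890


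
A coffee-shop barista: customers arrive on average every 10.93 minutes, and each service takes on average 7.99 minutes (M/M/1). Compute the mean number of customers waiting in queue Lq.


λ = 60/10.93 = 5.4895 /hr
μ = 60/7.99 = 7.5094 /hr
ρ = λ/μ = 5.4895/7.5094 = 0.7310
Lq = ρ²/(1−ρ) = 0.5344/0.2690 = 1.9867

Final: 1.9867


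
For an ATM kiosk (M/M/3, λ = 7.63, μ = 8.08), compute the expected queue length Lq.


a = λ/μ = 0.9443; ρ = a/3 = 0.3148
P₀ = 0.385360
Lq = P₀·a^c·ρ / (c!·(1−ρ)²) = 0.385360·0.84205·0.3148/(6·0.46954)
= 0.03626

Final: 0.03626


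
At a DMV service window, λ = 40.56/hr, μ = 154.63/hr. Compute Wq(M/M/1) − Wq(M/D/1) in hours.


ρ = 40.56/154.63 = 0.2623
Wq(M/M/1) = ρ/(μ−λ) = 0.2623/114.07 = 0.002299 hr
Wq(M/D/1) = ρ/(2(μ−λ)) = 0.001150 hr
Savings = 0.002299 − 0.001150 = 0.001150 hr

Final: 0.001150 hr


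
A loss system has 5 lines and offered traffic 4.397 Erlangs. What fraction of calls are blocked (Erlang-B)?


B(c,a) = (a^c/c!) / Σ_{k=0}^{c} a^k/k!
a^5/5! = 13.696231
Σ terms (k=0..5): 1.00000 + 4.39700 + 9.66680 + 14.16831 + 15.57452 + 13.69623 = 58.502867
B = 13.696231/58.502867 = 0.234112

Final: 0.234112


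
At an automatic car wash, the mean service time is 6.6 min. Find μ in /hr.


μ = 1/(service time) in consistent units.
1 hour = 60 min, so μ = 60/6.6 = 9.0909 per hour

Final: 9.0909 /hr


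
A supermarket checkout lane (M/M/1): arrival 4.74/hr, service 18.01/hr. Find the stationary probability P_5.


ρ = 4.74/18.01 = 0.2632
P_n = (1−ρ)·ρ^n = (1 − 0.2632)·0.2632^5 = 0.7368·0.001263 = 0.0009304

Final: 0.0009304


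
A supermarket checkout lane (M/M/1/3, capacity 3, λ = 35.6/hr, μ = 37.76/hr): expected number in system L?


ρ = 35.6/37.76 = 0.9428
L = ρ[1 − (K+1)ρ^K + Kρ^(K+1)] / [(1−ρ)(1−ρ^(K+1))]
Numerator: 0.9428·(1 − 4·0.838019 + 3·0.790082) = 0.017129
Denominator: (0.05720)·(0.209918) = 0.012008
L = 0.017129/0.012008 = 1.4264

Final: 1.4264


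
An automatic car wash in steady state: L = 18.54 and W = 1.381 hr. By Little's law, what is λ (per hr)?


λ = L/W = 18.54/1.381 = 13.4251 /hr

Final: 13.4251 /hr


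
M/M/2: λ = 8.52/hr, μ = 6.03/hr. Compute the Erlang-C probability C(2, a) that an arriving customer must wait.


a = λ/μ = 1.4129; ρ = a/2 = 0.7065
P₀ = 0.172012 (from M/M/c formula)
C(c,a) = [a^c/(c!(1−ρ))]·P₀ = [1.99639/(2·0.2935)]·0.172012
= 3.40062·0.172012 = 0.584947

Final: 0.584947


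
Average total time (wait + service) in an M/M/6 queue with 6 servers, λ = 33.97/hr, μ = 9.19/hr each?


a = 3.6964; ρ = 0.6161; P₀ = 0.023418
Lq = P₀·a^c·ρ/(c!(1−ρ)²) = 0.34675
Wq = Lq/λ = 0.34675/33.97 = 0.01021 hr
W = Wq + 1/μ = 0.01021 + 0.10881 = 0.11902 hr

Final: 0.11902 hr


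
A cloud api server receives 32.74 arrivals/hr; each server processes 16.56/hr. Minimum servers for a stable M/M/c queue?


Stability requires cμ > λ ⇔ c > λ/μ.
λ/μ = 32.74/16.56 = 1.9771
Minimum integer c = ⌊1.9771⌋ + 1 = 2
Check: 2·16.56 = 33.12 > 32.74, while 1·16.56 = 16.56 ≤ 32.74

Final: 2 servers


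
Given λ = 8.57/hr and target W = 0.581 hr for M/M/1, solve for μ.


W = 1/(μ−λ) ⇒ μ − λ = 1/W = 1/0.581 = 1.7212
μ = λ + 1/W = 8.57 + 1.7212 = 10.2912 per hr

Final: 10.2912 /hr


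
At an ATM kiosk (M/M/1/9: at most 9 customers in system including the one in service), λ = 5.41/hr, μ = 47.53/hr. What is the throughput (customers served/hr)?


ρ = 0.1138; P_K = (1−ρ)ρ^9/(1−ρ^10) = 0.000000002842
λ_eff = λ(1 − P_K) = 5.41·(1 − 0.000000002842) = 5.41·1.000000 = 5.4100 /hr

Final: 5.4100 /hr


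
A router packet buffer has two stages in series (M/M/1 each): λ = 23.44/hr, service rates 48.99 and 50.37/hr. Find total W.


Each node sees arrival rate λ = 23.44/hr (tandem ⇒ throughput preserved).
W₁ = 1/(μ₁−λ) = 1/(48.99−23.44) = 0.03914 hr
W₂ = 1/(μ₂−λ) = 1/(50.37−23.44) = 0.03713 hr
W_total = W₁ + W₂ = 0.03914 + 0.03713 = 0.07627 hr

Final: 0.07627 hr


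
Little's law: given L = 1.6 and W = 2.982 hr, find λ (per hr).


λ = L/W = 1.6/2.982 = 0.5366 /hr

Final: 0.5366 /hr


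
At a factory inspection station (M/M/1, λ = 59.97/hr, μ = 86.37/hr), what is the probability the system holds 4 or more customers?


ρ = 59.97/86.37 = 0.6943
P(N ≥ n) = ρ^n = 0.6943^4 = 0.232426

Final: 0.232426


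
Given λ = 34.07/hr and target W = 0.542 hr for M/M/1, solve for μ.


W = 1/(μ−λ) ⇒ μ − λ = 1/W = 1/0.542 = 1.8450
μ = λ + 1/W = 34.07 + 1.8450 = 35.9150 per hr

Final: 35.9150 /hr


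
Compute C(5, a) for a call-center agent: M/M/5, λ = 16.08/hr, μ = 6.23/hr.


a = λ/μ = 2.5811; ρ = a/5 = 0.5162
P₀ = 0.073529 (from M/M/c formula)
C(c,a) = [a^c/(c!(1−ρ))]·P₀ = [114.54865/(120·0.4838)]·0.073529
= 1.97312·0.073529 = 0.145082

Final: 0.145082


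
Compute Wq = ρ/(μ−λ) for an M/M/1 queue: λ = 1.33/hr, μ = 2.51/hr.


ρ = 1.33/2.51 = 0.5299
Wq = ρ/(μ−λ) = 0.5299/(2.51 − 1.33) = 0.5299/1.18 = 0.4491 hr

Final: 0.4491 hr


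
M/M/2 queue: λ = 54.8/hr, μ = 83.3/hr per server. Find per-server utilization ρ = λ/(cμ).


ρ = λ/(cμ) = 54.8/(2·83.3) = 54.8/166.60 = 0.3289

Final: 0.3289


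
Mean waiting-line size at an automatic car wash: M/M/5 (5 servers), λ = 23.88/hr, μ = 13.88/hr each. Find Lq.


a = λ/μ = 1.7205; ρ = a/5 = 0.3441
P₀ = 0.178387
Lq = P₀·a^c·ρ / (c!·(1−ρ)²) = 0.178387·15.07385·0.3441/(120·0.43022)
= 0.01792

Final: 0.01792


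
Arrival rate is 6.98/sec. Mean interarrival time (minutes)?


Mean interarrival time = 1/λ = 1/6.98 second = 0.14327 second
In minutes: 0.14327 × 0.0166667 = 0.002388 min

Final: 0.002388 min


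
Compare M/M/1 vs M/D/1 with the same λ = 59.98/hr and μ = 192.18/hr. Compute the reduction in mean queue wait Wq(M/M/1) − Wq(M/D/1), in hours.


ρ = 59.98/192.18 = 0.3121
Wq(M/M/1) = ρ/(μ−λ) = 0.3121/132.20 = 0.002361 hr
Wq(M/D/1) = ρ/(2(μ−λ)) = 0.001180 hr
Savings = 0.002361 − 0.001180 = 0.001180 hr

Final: 0.001180 hr


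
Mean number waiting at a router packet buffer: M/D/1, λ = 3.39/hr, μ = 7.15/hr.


ρ = 3.39/7.15 = 0.4741
M/D/1: Lq = ρ²/(2(1−ρ)) = 0.2248/(2·0.5259) = 0.21373

Final: 0.21373


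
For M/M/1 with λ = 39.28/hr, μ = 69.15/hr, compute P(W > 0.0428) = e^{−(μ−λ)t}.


W ~ Exponential(μ−λ) for M/M/1.
μ − λ = 69.15 − 39.28 = 29.8700
P(W > t) = e^{−(μ−λ)t} = e^{−1.2784} = 0.278472

Final: 0.278472


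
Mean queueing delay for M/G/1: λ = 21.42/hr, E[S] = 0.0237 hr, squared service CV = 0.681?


ρ = λ·E[S] = 21.42·0.0237 = 0.5077
E[S²] = E[S]²(1+C_s²) = 0.0237²·(1+0.681) = 0.0009442
Wq = λ·E[S²]/(2(1−ρ)) = 21.42·0.0009442/(2·0.4923) = 0.02054 hr

Final: 0.02054 hr


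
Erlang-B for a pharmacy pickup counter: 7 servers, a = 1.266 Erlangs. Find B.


B(c,a) = (a^c/c!) / Σ_{k=0}^{c} a^k/k!
a^7/7! = 0.001034
Σ terms (k=0..7): 1.00000 + 1.26600 + 0.80138 + 0.33818 + 0.10703 + 0.02710 + 0.005718 + 0.001034 = 3.546448
B = 0.001034/3.546448 = 0.0002916

Final: 0.0002916


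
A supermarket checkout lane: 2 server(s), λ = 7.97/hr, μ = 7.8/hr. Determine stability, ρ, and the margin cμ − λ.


Total capacity cμ = 2·7.8 = 15.60/hr
ρ = λ/(cμ) = 7.97/15.60 = 0.5109
Stable ⇔ ρ < 1: YES
Spare capacity = cμ − λ = 15.60 − 7.97 = 7.63/hr

Final: ρ = 0.5109; stable; margin = 7.63/hr


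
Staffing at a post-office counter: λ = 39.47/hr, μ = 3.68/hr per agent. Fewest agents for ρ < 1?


Stability requires cμ > λ ⇔ c > λ/μ.
λ/μ = 39.47/3.68 = 10.7255
Minimum integer c = ⌊10.7255⌋ + 1 = 11
Check: 11·3.68 = 40.48 > 39.47, while 10·3.68 = 36.80 ≤ 39.47

Final: 11 servers


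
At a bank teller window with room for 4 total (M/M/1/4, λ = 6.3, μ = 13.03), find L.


ρ = 6.3/13.03 = 0.4835
L = ρ[1 − (K+1)ρ^K + Kρ^(K+1)] / [(1−ρ)(1−ρ^(K+1))]
Numerator: 0.4835·(1 − 5·0.054649 + 4·0.026423) = 0.402487
Denominator: (0.5165)·(0.973577) = 0.502853
L = 0.402487/0.502853 = 0.8004

Final: 0.8004


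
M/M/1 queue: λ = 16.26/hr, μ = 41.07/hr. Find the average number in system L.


ρ = λ/μ = 16.26/41.07 = 0.3959
L = ρ/(1−ρ) = 0.3959/(1 − 0.3959) = 0.3959/0.6041 = 0.6554

Final: 0.6554


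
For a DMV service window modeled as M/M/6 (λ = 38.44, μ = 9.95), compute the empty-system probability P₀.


a = λ/μ = 38.44/9.95 = 3.8633; ρ = a/c = 0.6439
Σ_{k=0}^{5} a^k/k! (terms k=0..5) = 1.00000 + 3.86332 + 7.46261 + 9.61014 + 9.28175 + 7.17167 = 38.38948
Tail: a^6/(6!(1−ρ)) = 3324.77140/(720·0.3561) = 12.96703
P₀ = 1/(38.38948 + 12.96703) = 1/51.35651 = 0.019472

Final: 0.019472


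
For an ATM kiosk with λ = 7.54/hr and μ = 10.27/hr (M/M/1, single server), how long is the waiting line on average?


ρ = 7.54/10.27 = 0.7342
Lq = ρ²/(1−ρ) = 0.5390/0.2658 = 2.0277

Final: 2.0277


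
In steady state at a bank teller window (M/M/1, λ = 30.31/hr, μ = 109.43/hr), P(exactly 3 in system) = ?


ρ = 30.31/109.43 = 0.2770
P_n = (1−ρ)·ρ^n = (1 − 0.2770)·0.2770^3 = 0.7230·0.021249 = 0.015364

Final: 0.015364


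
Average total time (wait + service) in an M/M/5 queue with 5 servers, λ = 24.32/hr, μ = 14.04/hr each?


a = 1.7322; ρ = 0.3464; P₀ = 0.176284
Lq = P₀·a^c·ρ/(c!(1−ρ)²) = 0.01858
Wq = Lq/λ = 0.01858/24.32 = 0.0007640 hr
W = Wq + 1/μ = 0.0007640 + 0.07123 = 0.07199 hr

Final: 0.07199 hr


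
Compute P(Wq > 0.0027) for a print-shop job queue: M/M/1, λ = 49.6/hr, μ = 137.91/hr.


ρ = 49.6/137.91 = 0.3597
P(Wq > t) = ρ·e^{−(μ−λ)t} = 0.3597·e^{−0.2384}
= 0.3597·0.787858 = 0.283357

Final: 0.283357


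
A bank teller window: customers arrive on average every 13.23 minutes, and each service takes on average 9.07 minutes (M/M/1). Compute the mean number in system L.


λ = 60/13.23 = 4.5351 /hr
μ = 60/9.07 = 6.6152 /hr
ρ = λ/μ = 4.5351/6.6152 = 0.6856
L = ρ/(1−ρ) = 0.6856/0.3144 = 2.1803

Final: 2.1803


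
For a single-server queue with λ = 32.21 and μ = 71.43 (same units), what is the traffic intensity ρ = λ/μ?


ρ = λ/μ = 32.21/71.43 = 0.4509

Final: 0.4509


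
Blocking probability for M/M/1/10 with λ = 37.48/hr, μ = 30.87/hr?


ρ = λ/μ = 37.48/30.87 = 1.2141
P_K = (1−ρ)ρ^K/(1−ρ^(K+1)) = (-0.2141·6.960325)/(1 − 8.450696)
= -1.490371/-7.450696 = 0.200031

Final: 0.200031


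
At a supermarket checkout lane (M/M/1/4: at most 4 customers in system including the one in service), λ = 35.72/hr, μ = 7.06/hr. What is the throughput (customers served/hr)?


ρ = 5.0595; P_K = (1−ρ)ρ^4/(1−ρ^5) = 0.802594
λ_eff = λ(1 − P_K) = 35.72·(1 − 0.802594) = 35.72·0.197406 = 7.0514 /hr

Final: 7.0514 /hr


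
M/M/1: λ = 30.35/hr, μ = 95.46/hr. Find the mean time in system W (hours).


W = 1/(μ−λ) = 1/(95.46 − 30.35) = 1/65.11 = 0.01536 hr

Final: 0.01536 hr


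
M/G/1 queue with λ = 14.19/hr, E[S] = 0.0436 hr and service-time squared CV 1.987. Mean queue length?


ρ = λ·E[S] = 14.19·0.0436 = 0.6187
Lq = ρ²(1+C_s²)/(2(1−ρ)) = 0.3828·(1+1.987)/(2·0.3813)
= 0.3828·2.9870/0.7626 = 1.49919

Final: 1.49919


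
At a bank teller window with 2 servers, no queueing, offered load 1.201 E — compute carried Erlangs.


B(2,1.201) = 0.246800 (Erlang-B)
Carried load = a(1 − B) = 1.201·(1 − 0.246800) = 1.201·0.753200 = 0.9046 E

Final: 0.9046 Erlangs


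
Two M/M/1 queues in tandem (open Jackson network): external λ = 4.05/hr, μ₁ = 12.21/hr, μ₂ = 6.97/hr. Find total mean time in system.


Each node sees arrival rate λ = 4.05/hr (tandem ⇒ throughput preserved).
W₁ = 1/(μ₁−λ) = 1/(12.21−4.05) = 0.12255 hr
W₂ = 1/(μ₂−λ) = 1/(6.97−4.05) = 0.34247 hr
W_total = W₁ + W₂ = 0.12255 + 0.34247 = 0.46501 hr

Final: 0.46501 hr


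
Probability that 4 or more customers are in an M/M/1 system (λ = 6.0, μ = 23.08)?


ρ = 6.0/23.08 = 0.2600
P(N ≥ n) = ρ^n = 0.2600^4 = 0.004567

Final: 0.004567


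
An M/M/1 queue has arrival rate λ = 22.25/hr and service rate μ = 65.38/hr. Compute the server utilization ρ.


ρ = λ/μ = 22.25/65.38 = 0.3403

Final: 0.3403


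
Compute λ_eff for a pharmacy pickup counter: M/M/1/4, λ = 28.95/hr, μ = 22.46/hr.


ρ = 1.2890; P_K = (1−ρ)ρ^4/(1−ρ^5) = 0.311822
λ_eff = λ(1 − P_K) = 28.95·(1 − 0.311822) = 28.95·0.688178 = 19.9228 /hr

Final: 19.9228 /hr


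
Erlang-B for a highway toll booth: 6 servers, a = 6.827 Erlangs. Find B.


B(c,a) = (a^c/c!) / Σ_{k=0}^{c} a^k/k!
a^6/6! = 140.619944
Σ terms (k=0..6): 1.00000 + 6.82700 + 23.30396 + 53.03206 + 90.51246 + 123.58571 + 140.61994 = 438.881137
B = 140.619944/438.881137 = 0.320406

Final: 0.320406


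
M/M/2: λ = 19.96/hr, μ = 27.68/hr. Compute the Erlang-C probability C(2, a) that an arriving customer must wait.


a = λ/μ = 0.7211; ρ = a/2 = 0.3605
P₀ = 0.469995 (from M/M/c formula)
C(c,a) = [a^c/(c!(1−ρ))]·P₀ = [0.51998/(2·0.6395)]·0.469995
= 0.40659·0.469995 = 0.191093

Final: 0.191093


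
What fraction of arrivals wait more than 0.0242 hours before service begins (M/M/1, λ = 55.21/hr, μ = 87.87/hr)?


ρ = 55.21/87.87 = 0.6283
P(Wq > t) = ρ·e^{−(μ−λ)t} = 0.6283·e^{−0.7904}
= 0.6283·0.453676 = 0.285051

Final: 0.285051


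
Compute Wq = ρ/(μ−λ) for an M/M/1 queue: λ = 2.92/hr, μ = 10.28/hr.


ρ = 2.92/10.28 = 0.2840
Wq = ρ/(μ−λ) = 0.2840/(10.28 − 2.92) = 0.2840/7.36 = 0.03859 hr

Final: 0.03859 hr


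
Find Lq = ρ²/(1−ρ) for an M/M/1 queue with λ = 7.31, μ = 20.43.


ρ = 7.31/20.43 = 0.3578
Lq = ρ²/(1−ρ) = 0.1280/0.6422 = 0.1994

Final: 0.1994


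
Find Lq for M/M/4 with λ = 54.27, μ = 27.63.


a = λ/μ = 1.9642; ρ = a/4 = 0.4910
P₀ = 0.135601
Lq = P₀·a^c·ρ / (c!·(1−ρ)²) = 0.135601·14.88387·0.4910/(24·0.25904)
= 0.15941

Final: 0.15941


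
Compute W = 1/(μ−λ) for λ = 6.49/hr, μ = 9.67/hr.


W = 1/(μ−λ) = 1/(9.67 − 6.49) = 1/3.18 = 0.3145 hr

Final: 0.3145 hr


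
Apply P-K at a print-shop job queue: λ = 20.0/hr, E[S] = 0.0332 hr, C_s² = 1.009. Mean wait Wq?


ρ = λ·E[S] = 20.0·0.0332 = 0.6640
E[S²] = E[S]²(1+C_s²) = 0.0332²·(1+1.009) = 0.002214
Wq = λ·E[S²]/(2(1−ρ)) = 20.0·0.002214/(2·0.3360) = 0.06590 hr

Final: 0.06590 hr


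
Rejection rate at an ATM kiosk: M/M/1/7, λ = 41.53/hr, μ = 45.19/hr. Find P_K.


ρ = λ/μ = 41.53/45.19 = 0.9190
P_K = (1−ρ)ρ^K/(1−ρ^(K+1)) = (0.08099·0.553652)/(1 − 0.508811)
= 0.044841/0.491189 = 0.091291

Final: 0.091291


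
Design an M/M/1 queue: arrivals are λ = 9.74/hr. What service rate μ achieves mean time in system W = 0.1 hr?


W = 1/(μ−λ) ⇒ μ − λ = 1/W = 1/0.1 = 10.0000
μ = λ + 1/W = 9.74 + 10.0000 = 19.7400 per hr

Final: 19.7400 /hr


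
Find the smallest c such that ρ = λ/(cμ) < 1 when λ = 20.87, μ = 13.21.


Stability requires cμ > λ ⇔ c > λ/μ.
λ/μ = 20.87/13.21 = 1.5799
Minimum integer c = ⌊1.5799⌋ + 1 = 2
Check: 2·13.21 = 26.42 > 20.87, while 1·13.21 = 13.21 ≤ 20.87

Final: 2 servers


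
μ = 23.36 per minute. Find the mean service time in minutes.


Mean service time = 1/μ = 1/23.36 minute = 0.04281 minute
In minutes: 0.04281 × 1 = 0.04281 min

Final: 0.04281 min


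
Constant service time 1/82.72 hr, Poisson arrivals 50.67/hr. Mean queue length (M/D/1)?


ρ = 50.67/82.72 = 0.6125
M/D/1: Lq = ρ²/(2(1−ρ)) = 0.3752/(2·0.3875) = 0.48421

Final: 0.48421


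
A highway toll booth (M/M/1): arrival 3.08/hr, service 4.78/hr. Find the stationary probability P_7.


ρ = 3.08/4.78 = 0.6444
P_n = (1−ρ)·ρ^n = (1 − 0.6444)·0.6444^7 = 0.3556·0.046117 = 0.016401

Final: 0.016401


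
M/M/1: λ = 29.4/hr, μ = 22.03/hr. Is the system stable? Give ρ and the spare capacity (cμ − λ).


Total capacity cμ = 1·22.03 = 22.03/hr
ρ = λ/(cμ) = 29.4/22.03 = 1.3345
Stable ⇔ ρ < 1: NO
Spare capacity = cμ − λ = 22.03 − 29.4 = -7.37/hr

Final: ρ = 1.3345; unstable; margin = -7.37/hr


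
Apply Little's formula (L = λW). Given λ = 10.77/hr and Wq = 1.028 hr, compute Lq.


Lq = λWq = 10.77·1.028 = 11.0716

Final: 11.0716


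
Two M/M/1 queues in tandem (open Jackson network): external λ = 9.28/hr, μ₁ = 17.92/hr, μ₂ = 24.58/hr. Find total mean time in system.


Each node sees arrival rate λ = 9.28/hr (tandem ⇒ throughput preserved).
W₁ = 1/(μ₁−λ) = 1/(17.92−9.28) = 0.11574 hr
W₂ = 1/(μ₂−λ) = 1/(24.58−9.28) = 0.06536 hr
W_total = W₁ + W₂ = 0.11574 + 0.06536 = 0.18110 hr

Final: 0.18110 hr


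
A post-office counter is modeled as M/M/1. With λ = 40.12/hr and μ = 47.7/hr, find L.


ρ = λ/μ = 40.12/47.7 = 0.8411
L = ρ/(1−ρ) = 0.8411/(1 − 0.8411) = 0.8411/0.1589 = 5.2929

Final: 5.2929


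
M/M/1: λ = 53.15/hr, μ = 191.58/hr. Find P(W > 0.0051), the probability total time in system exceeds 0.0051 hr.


W ~ Exponential(μ−λ) for M/M/1.
μ − λ = 191.58 − 53.15 = 138.4300
P(W > t) = e^{−(μ−λ)t} = e^{−0.7060} = 0.493618

Final: 0.493618


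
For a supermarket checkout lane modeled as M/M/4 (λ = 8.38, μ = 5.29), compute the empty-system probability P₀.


a = λ/μ = 8.38/5.29 = 1.5841; ρ = a/c = 0.3960
Σ_{k=0}^{3} a^k/k! (terms k=0..3) = 1.00000 + 1.58412 + 1.25472 + 0.66254 = 4.50138
Tail: a^4/(4!(1−ρ)) = 6.29729/(24·0.6040) = 0.43444
P₀ = 1/(4.50138 + 0.43444) = 1/4.93582 = 0.202601

Final: 0.202601


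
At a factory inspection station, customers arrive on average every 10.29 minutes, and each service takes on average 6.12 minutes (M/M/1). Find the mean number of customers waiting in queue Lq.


λ = 60/10.29 = 5.8309 /hr
μ = 60/6.12 = 9.8039 /hr
ρ = λ/μ = 5.8309/9.8039 = 0.5948
Lq = ρ²/(1−ρ) = 0.3537/0.4052 = 0.8729

Final: 0.8729


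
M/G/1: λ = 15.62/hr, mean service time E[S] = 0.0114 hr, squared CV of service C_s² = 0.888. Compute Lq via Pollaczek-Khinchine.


ρ = λ·E[S] = 15.62·0.0114 = 0.1781
Lq = ρ²(1+C_s²)/(2(1−ρ)) = 0.03171·(1+0.888)/(2·0.8219)
= 0.03171·1.8880/1.6439 = 0.03642

Final: 0.03642


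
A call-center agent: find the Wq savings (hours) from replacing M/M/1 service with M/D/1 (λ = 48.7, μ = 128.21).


ρ = 48.7/128.21 = 0.3798
Wq(M/M/1) = ρ/(μ−λ) = 0.3798/79.51 = 0.004777 hr
Wq(M/D/1) = ρ/(2(μ−λ)) = 0.002389 hr
Savings = 0.004777 − 0.002389 = 0.002389 hr

Final: 0.002389 hr


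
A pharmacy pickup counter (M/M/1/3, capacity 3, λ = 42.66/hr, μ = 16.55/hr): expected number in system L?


ρ = 42.66/16.55 = 2.5776
L = ρ[1 − (K+1)ρ^K + Kρ^(K+1)] / [(1−ρ)(1−ρ^(K+1))]
Numerator: 2.5776·(1 − 4·17.126498 + 3·44.146005) = 167.371614
Denominator: (-1.5776)·(-43.146005) = 68.069015
L = 167.371614/68.069015 = 2.4589

Final: 2.4589


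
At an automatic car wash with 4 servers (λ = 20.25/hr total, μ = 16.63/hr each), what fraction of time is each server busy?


ρ = λ/(cμ) = 20.25/(4·16.63) = 20.25/66.52 = 0.3044

Final: 0.3044


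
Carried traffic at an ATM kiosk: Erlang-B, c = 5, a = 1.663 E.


B(5,1.663) = 0.020239 (Erlang-B)
Carried load = a(1 − B) = 1.663·(1 − 0.020239) = 1.663·0.979761 = 1.6293 E

Final: 1.6293 Erlangs


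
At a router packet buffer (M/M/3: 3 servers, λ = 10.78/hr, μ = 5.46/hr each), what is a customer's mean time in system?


a = 1.9744; ρ = 0.6581; P₀ = 0.115270
Lq = P₀·a^c·ρ/(c!(1−ρ)²) = 0.83253
Wq = Lq/λ = 0.83253/10.78 = 0.07723 hr
W = Wq + 1/μ = 0.07723 + 0.18315 = 0.26038 hr

Final: 0.26038 hr


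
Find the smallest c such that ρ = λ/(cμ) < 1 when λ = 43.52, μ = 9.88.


Stability requires cμ > λ ⇔ c > λ/μ.
λ/μ = 43.52/9.88 = 4.4049
Minimum integer c = ⌊4.4049⌋ + 1 = 5
Check: 5·9.88 = 49.40 > 43.52, while 4·9.88 = 39.52 ≤ 43.52

Final: 5 servers


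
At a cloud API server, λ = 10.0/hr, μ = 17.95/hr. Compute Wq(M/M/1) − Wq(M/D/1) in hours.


ρ = 10.0/17.95 = 0.5571
Wq(M/M/1) = ρ/(μ−λ) = 0.5571/7.95 = 0.07008 hr
Wq(M/D/1) = ρ/(2(μ−λ)) = 0.03504 hr
Savings = 0.07008 − 0.03504 = 0.03504 hr

Final: 0.03504 hr


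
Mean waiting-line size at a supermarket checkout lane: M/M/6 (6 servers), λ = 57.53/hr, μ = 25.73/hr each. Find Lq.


a = λ/μ = 2.2359; ρ = a/6 = 0.3727
P₀ = 0.106584
Lq = P₀·a^c·ρ / (c!·(1−ρ)²) = 0.106584·124.94749·0.3727/(720·0.39357)
= 0.01751

Final: 0.01751
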